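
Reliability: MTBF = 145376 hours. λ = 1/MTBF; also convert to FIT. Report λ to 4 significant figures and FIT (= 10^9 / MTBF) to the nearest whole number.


Formula: λ = 1 / MTBF; FIT = λ × 1e9 = 1e9 / MTBF
λ = 1 / 145376 ≈ 6.879e-06 failures/hour
FIT = 1e9 / 145376 ≈ 6879 failures per 1e9 hours (nearest whole number)

λ = 6.879e-06 /h, FIT = 6879


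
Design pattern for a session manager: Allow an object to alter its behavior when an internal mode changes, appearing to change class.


This matches the State pattern

State


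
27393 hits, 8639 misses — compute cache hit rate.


Formula: hit rate = hits / (hits + misses) * 100
hit rate = 27393 / (27393 + 8639) * 100
hit rate = 27393 / 36032 * 100
hit rate = 76.02%

76.02%


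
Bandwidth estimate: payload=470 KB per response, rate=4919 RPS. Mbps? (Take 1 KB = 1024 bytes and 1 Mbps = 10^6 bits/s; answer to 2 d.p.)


Formula: Mbps = payload_bytes * RPS * 8 / 1e6
Payload per request = 470 KB = 470 * 1024 = 481280 bytes
Total bytes/sec = 481280 * 4919 = 2367416320
Total bits/sec = 2367416320 * 8 = 18939330560
Mbps = 18939330560 / 1e6 = 18939.33

18939.33 Mbps


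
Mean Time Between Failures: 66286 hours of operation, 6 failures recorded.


Formula: MTBF = Total operating time / Number of failures
MTBF = 66286 / 6
MTBF = 11047.67 hours

11047.67 hours


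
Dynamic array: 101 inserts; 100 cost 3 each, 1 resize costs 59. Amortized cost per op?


Formula: Amortized cost = Total cost / Operations
Total cost = (100 * 3) + (1 * 59)
Total cost = 300 + 59 = 359
Amortized = 359 / 101 = 3.5545

3.5545


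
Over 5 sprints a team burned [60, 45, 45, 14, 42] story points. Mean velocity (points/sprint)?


Formula: Avg velocity = Total points / Number of sprints
Points: [60, 45, 45, 14, 42]
Sum = 60 + 45 + 45 + 14 + 42 = 206
Avg velocity = 206 / 5 = 41.2 points/sprint

41.2 points/sprint


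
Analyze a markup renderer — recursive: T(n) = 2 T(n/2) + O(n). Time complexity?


Reasoning: master theorem case 2 (merge-sort recurrence)
Complexity: O(n log n)

O(n log n)


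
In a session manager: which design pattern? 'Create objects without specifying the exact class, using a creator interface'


This matches the Factory Method pattern

Factory Method


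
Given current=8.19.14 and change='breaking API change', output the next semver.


Current: 8.19.14
Change category: 'breaking API change' → major bump
SemVer rule: major bump → increment MAJOR, reset MINOR and PATCH to 0
New: 9.0.0

9.0.0


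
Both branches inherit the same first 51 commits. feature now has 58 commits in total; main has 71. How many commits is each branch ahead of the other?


Common ancestor: commit #51
feature commits after divergence: 58 - 51 = 7
main commits after divergence: 71 - 51 = 20
feature is 7 commits ahead of main
main is 20 commits ahead of feature

feature ahead: 7, main ahead: 20


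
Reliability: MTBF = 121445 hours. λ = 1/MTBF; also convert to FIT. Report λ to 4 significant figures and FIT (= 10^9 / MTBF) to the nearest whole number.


Formula: λ = 1 / MTBF; FIT = λ × 1e9 = 1e9 / MTBF
λ = 1 / 121445 ≈ 8.234e-06 failures/hour
FIT = 1e9 / 121445 ≈ 8234 failures per 1e9 hours (nearest whole number)

λ = 8.234e-06 /h, FIT = 8234


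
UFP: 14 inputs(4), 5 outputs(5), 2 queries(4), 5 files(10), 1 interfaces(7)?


UFP = EI*4 + EO*5 + EQ*4 + ILF*10 + EIF*7
UFP = 14*4 + 5*5 + 2*4 + 5*10 + 1*7
UFP = 56 + 25 + 8 + 50 + 7
UFP = 146

146


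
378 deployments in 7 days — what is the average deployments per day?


Formula: deployments per day = releases / days
= 378 / 7
= 54.0 deploys/day
(equivalently, 378.0 deploys/week)

54.0 deploys/day


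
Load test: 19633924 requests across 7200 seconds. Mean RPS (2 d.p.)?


Formula: throughput = requests / seconds
throughput = 19633924 / 7200
throughput = 2726.93 requests/second

2726.93 requests/second


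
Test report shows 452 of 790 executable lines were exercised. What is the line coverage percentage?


Coverage = covered / total * 100
Coverage = 452 / 790 * 100
Coverage = 57.22%

57.22%


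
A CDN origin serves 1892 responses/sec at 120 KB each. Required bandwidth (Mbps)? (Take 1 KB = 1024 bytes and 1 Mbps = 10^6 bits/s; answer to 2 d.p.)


Formula: Mbps = payload_bytes * RPS * 8 / 1e6
Payload per request = 120 KB = 120 * 1024 = 122880 bytes
Total bytes/sec = 122880 * 1892 = 232488960
Total bits/sec = 232488960 * 8 = 1859911680
Mbps = 1859911680 / 1e6 = 1859.91

1859.91 Mbps


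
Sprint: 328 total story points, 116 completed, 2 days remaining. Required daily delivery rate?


Formula: Required rate = Remaining points / Days left
Remaining = 328 - 116 = 212 points
Required rate = 212 / 2 = 106.0 points/day

106.0 points/day


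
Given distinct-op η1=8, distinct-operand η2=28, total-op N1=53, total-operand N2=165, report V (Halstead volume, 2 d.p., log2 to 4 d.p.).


Formula: V = N * log2(η), where N = N1 + N2 and η = η1 + η2
η = 8 + 28 = 36
N = 53 + 165 = 218
log2(36) ≈ 5.1699
V = 218 * 5.1699 = 1127.04

1127.04


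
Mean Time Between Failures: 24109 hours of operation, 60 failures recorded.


Formula: MTBF = Total operating time / Number of failures
MTBF = 24109 / 60
MTBF = 401.82 hours

401.82 hours


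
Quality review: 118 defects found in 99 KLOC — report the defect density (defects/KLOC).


Defect density = defects / KLOC
Defect density = 118 / 99
Defect density = 1.192 defects/KLOC

1.192 defects/KLOC


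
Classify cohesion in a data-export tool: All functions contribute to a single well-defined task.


Reasoning: Best: single purpose
Type: Functional cohesion

Functional cohesion


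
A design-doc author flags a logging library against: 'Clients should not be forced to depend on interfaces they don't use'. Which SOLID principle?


This describes the Interface Segregation Principle (ISP)

Interface Segregation Principle (ISP)


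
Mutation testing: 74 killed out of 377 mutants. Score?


Mutation score = killed / total * 100
Mutation score = 74 / 377 * 100
Mutation score = 19.63%

19.63%


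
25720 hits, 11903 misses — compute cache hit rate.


Formula: hit rate = hits / (hits + misses) * 100
hit rate = 25720 / (25720 + 11903) * 100
hit rate = 25720 / 37623 * 100
hit rate = 68.36%

68.36%


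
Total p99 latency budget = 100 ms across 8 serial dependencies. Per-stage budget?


Formula: per_stage = total_budget / stages
per_stage = 100 / 8
per_stage = 12.5 ms

12.5 ms


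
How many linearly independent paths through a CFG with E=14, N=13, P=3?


Formula: V(G) = E - N + 2P
V(G) = 14 - 13 + 2*3
V(G) = 1 + 6
V(G) = 7

7


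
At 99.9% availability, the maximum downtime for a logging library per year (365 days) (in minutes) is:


Formula: allowed downtime = period * (100 - SLA) / 100
Period (year (365 days)) = 525600 minutes
Unavailability fraction = (100 - 99.9) / 100
Allowed downtime = 525600 * (100 - 99.9) / 100
Allowed downtime = 525.6 minutes

525.6 minutes


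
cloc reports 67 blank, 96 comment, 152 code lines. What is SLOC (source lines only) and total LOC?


Total LOC = blank + comment + code
Total LOC = 67 + 96 + 152 = 315
SLOC (source only) = code = 152

Total LOC: 315, SLOC: 152


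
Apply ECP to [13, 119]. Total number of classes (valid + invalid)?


Valid range: [13, 119]
Class 1: x < 13 — invalid
Class 2: 13 ≤ x ≤ 119 — valid
Class 3: x > 119 — invalid
Total equivalence classes: 3

3 equivalence classes


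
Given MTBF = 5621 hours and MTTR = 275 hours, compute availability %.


Availability = MTBF / (MTBF + MTTR)
Availability = 5621 / (5621 + 275)
Availability = 5621 / 5896
Availability = 95.3358%

95.3358%


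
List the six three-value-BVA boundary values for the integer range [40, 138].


Range: [40, 138]
Boundaries: just below min, min, min+1, max-1, max, just above max
Values: [39, 40, 41, 137, 138, 139]

[39, 40, 41, 137, 138, 139]


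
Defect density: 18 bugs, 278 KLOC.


Defect density = defects / KLOC
Defect density = 18 / 278
Defect density = 0.065 defects/KLOC

0.065 defects/KLOC


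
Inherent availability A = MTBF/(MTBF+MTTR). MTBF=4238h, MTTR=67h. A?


Availability = MTBF / (MTBF + MTTR)
Availability = 4238 / (4238 + 67)
Availability = 4238 / 4305
Availability = 98.4437%

98.4437%


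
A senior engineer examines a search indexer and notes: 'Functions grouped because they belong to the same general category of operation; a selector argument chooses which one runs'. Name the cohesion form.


Reasoning: Grouped by category of activity, not by data or sequence
Type: Logical cohesion

Logical cohesion


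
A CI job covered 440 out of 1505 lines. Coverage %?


Coverage = covered / total * 100
Coverage = 440 / 1505 * 100
Coverage = 29.24%

29.24%


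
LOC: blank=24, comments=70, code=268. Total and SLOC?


Total LOC = blank + comment + code
Total LOC = 24 + 70 + 268 = 362
SLOC (source only) = code = 268

Total LOC: 362, SLOC: 268


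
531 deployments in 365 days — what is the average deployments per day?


Formula: deployments per day = releases / days
= 531 / 365
= 1.455 deploys/day
(equivalently, 10.18 deploys/week)

1.455 deploys/day


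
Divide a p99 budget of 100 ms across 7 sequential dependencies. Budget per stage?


Formula: per_stage = total_budget / stages
per_stage = 100 / 7
per_stage = 14.29 ms

14.29 ms


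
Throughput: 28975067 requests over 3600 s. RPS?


Formula: throughput = requests / seconds
throughput = 28975067 / 3600
throughput = 8048.63 requests/second

8048.63 requests/second


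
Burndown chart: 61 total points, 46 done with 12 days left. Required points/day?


Formula: Required rate = Remaining points / Days left
Remaining = 61 - 46 = 15 points
Required rate = 15 / 12 = 1.25 points/day

1.25 points/day


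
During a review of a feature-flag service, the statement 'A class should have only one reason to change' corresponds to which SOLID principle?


This describes the Single Responsibility Principle (SRP)

Single Responsibility Principle (SRP)


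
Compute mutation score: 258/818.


Mutation score = killed / total * 100
Mutation score = 258 / 818 * 100
Mutation score = 31.54%

31.54%


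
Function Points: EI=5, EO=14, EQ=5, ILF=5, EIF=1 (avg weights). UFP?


UFP = EI*4 + EO*5 + EQ*4 + ILF*10 + EIF*7
UFP = 5*4 + 14*5 + 5*4 + 5*10 + 1*7
UFP = 20 + 70 + 20 + 50 + 7
UFP = 167

167


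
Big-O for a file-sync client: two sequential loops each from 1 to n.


Reasoning: sequential dominates: O(n) + O(n) = O(n)
Complexity: O(n)

O(n)


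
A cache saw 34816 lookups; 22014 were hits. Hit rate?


Formula: hit rate = hits / (hits + misses) * 100
hit rate = 22014 / (22014 + 12802) * 100
hit rate = 22014 / 34816 * 100
hit rate = 63.23%

63.23%


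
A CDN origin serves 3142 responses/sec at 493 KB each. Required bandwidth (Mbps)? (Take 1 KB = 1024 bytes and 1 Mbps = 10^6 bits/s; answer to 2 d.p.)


Formula: Mbps = payload_bytes * RPS * 8 / 1e6
Payload per request = 493 KB = 493 * 1024 = 504832 bytes
Total bytes/sec = 504832 * 3142 = 1586182144
Total bits/sec = 1586182144 * 8 = 12689457152
Mbps = 12689457152 / 1e6 = 12689.46

12689.46 Mbps


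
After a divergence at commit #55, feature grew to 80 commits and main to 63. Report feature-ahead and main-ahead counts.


Common ancestor: commit #55
feature commits after divergence: 80 - 55 = 25
main commits after divergence: 63 - 55 = 8
feature is 25 commits ahead of main
main is 8 commits ahead of feature

feature ahead: 25, main ahead: 8


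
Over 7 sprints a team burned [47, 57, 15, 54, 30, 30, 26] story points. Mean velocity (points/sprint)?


Formula: Avg velocity = Total points / Number of sprints
Points: [47, 57, 15, 54, 30, 30, 26]
Sum = 47 + 57 + 15 + 54 + 30 + 30 + 26 = 259
Avg velocity = 259 / 7 = 37.0 points/sprint

37.0 points/sprint


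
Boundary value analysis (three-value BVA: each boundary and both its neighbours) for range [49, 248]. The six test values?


Range: [49, 248]
Boundaries: just below min, min, min+1, max-1, max, just above max
Values: [48, 49, 50, 247, 248, 249]

[48, 49, 50, 247, 248, 249]


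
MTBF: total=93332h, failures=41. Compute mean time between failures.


Formula: MTBF = Total operating time / Number of failures
MTBF = 93332 / 41
MTBF = 2276.39 hours

2276.39 hours


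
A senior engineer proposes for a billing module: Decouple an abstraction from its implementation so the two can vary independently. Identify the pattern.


This matches the Bridge pattern

Bridge


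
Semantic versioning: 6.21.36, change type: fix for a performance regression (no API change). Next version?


Current: 6.21.36
Change category: 'fix for a performance regression (no API change)' → patch bump
SemVer rule: patch bump → increment PATCH (MAJOR and MINOR unchanged)
New: 6.21.37

6.21.37


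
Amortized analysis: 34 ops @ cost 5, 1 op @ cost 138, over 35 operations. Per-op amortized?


Formula: Amortized cost = Total cost / Operations
Total cost = (34 * 5) + (1 * 138)
Total cost = 170 + 138 = 308
Amortized = 308 / 35 = 8.8

8.8


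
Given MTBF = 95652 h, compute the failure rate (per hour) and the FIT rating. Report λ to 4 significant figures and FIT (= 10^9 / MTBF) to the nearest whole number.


Formula: λ = 1 / MTBF; FIT = λ × 1e9 = 1e9 / MTBF
λ = 1 / 95652 ≈ 1.045e-05 failures/hour
FIT = 1e9 / 95652 ≈ 10455 failures per 1e9 hours (nearest whole number)

λ = 1.045e-05 /h, FIT = 10455


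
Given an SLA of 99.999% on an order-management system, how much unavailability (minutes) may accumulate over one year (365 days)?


Formula: allowed downtime = period * (100 - SLA) / 100
Period (year (365 days)) = 525600 minutes
Unavailability fraction = (100 - 99.999) / 100
Allowed downtime = 525600 * (100 - 99.999) / 100
Allowed downtime = 5.256 minutes

5.256 minutes


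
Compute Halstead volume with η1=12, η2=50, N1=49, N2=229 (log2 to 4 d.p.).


Formula: V = N * log2(η), where N = N1 + N2 and η = η1 + η2
η = 12 + 50 = 62
N = 49 + 229 = 278
log2(62) ≈ 5.9542
V = 278 * 5.9542 = 1655.27

1655.27


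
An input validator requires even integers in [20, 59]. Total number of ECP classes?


Constraint: even integers in [20, 59]
Class 1: x < 20 — out-of-range invalid
Class 2: x in [20,59] but odd — wrong type invalid
Class 3: x in [20,59] and even — valid
Class 4: x > 59 — out-of-range invalid
Total equivalence classes: 4

4 equivalence classes


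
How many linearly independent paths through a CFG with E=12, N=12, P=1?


Formula: V(G) = E - N + 2P
V(G) = 12 - 12 + 2*1
V(G) = 0 + 2
V(G) = 2

2


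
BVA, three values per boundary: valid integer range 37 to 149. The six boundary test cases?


Range: [37, 149]
Boundaries: just below min, min, min+1, max-1, max, just above max
Values: [36, 37, 38, 148, 149, 150]

[36, 37, 38, 148, 149, 150]


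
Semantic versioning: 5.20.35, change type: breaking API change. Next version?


Current: 5.20.35
Change category: 'breaking API change' → major bump
SemVer rule: major bump → increment MAJOR, reset MINOR and PATCH to 0
New: 6.0.0

6.0.0


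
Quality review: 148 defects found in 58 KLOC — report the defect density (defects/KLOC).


Defect density = defects / KLOC
Defect density = 148 / 58
Defect density = 2.552 defects/KLOC

2.552 defects/KLOC


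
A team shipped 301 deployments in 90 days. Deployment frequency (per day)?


Formula: deployments per day = releases / days
= 301 / 90
= 3.344 deploys/day
(equivalently, 23.41 deploys/week)

3.344 deploys/day


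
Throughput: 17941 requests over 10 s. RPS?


Formula: throughput = requests / seconds
throughput = 17941 / 10
throughput = 1794.1 requests/second

1794.1 requests/second


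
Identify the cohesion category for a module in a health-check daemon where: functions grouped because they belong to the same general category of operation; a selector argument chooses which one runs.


Reasoning: Grouped by category of activity, not by data or sequence
Type: Logical cohesion

Logical cohesion


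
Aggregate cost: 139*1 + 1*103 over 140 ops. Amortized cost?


Formula: Amortized cost = Total cost / Operations
Total cost = (139 * 1) + (1 * 103)
Total cost = 139 + 103 = 242
Amortized = 242 / 140 = 1.7286

1.7286


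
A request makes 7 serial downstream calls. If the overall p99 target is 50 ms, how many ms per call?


Formula: per_stage = total_budget / stages
per_stage = 50 / 7
per_stage = 7.14 ms

7.14 ms


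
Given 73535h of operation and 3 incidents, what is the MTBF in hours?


Formula: MTBF = Total operating time / Number of failures
MTBF = 73535 / 3
MTBF = 24511.67 hours

24511.67 hours


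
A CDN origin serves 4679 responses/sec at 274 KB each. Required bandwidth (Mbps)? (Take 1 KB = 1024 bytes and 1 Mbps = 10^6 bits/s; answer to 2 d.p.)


Formula: Mbps = payload_bytes * RPS * 8 / 1e6
Payload per request = 274 KB = 274 * 1024 = 280576 bytes
Total bytes/sec = 280576 * 4679 = 1312815104
Total bits/sec = 1312815104 * 8 = 10502520832
Mbps = 10502520832 / 1e6 = 10502.52

10502.52 Mbps


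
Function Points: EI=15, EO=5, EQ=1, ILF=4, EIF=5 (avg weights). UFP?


UFP = EI*4 + EO*5 + EQ*4 + ILF*10 + EIF*7
UFP = 15*4 + 5*5 + 1*4 + 4*10 + 5*7
UFP = 60 + 25 + 4 + 40 + 35
UFP = 164

164


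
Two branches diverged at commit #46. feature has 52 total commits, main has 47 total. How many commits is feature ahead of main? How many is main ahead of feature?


Common ancestor: commit #46
feature commits after divergence: 52 - 46 = 6
main commits after divergence: 47 - 46 = 1
feature is 6 commits ahead of main
main is 1 commits ahead of feature

feature ahead: 6, main ahead: 1


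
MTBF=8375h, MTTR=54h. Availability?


Availability = MTBF / (MTBF + MTTR)
Availability = 8375 / (8375 + 54)
Availability = 8375 / 8429
Availability = 99.3594%

99.3594%


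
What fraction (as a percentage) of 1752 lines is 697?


Coverage = covered / total * 100
Coverage = 697 / 1752 * 100
Coverage = 39.78%

39.78%


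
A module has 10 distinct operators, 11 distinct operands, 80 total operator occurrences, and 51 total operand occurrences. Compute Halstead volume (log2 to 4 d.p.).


Formula: V = N * log2(η), where N = N1 + N2 and η = η1 + η2
η = 10 + 11 = 21
N = 80 + 51 = 131
log2(21) ≈ 4.3923
V = 131 * 4.3923 = 575.39

575.39


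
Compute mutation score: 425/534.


Mutation score = killed / total * 100
Mutation score = 425 / 534 * 100
Mutation score = 79.59%

79.59%


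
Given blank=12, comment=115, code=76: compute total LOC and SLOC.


Total LOC = blank + comment + code
Total LOC = 12 + 115 + 76 = 203
SLOC (source only) = code = 76

Total LOC: 203, SLOC: 76


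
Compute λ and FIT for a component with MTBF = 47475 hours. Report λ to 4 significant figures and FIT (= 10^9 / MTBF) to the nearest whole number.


Formula: λ = 1 / MTBF; FIT = λ × 1e9 = 1e9 / MTBF
λ = 1 / 47475 ≈ 2.106e-05 failures/hour
FIT = 1e9 / 47475 ≈ 21064 failures per 1e9 hours (nearest whole number)

λ = 2.106e-05 /h, FIT = 21064


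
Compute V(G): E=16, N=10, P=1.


Formula: V(G) = E - N + 2P
V(G) = 16 - 10 + 2*1
V(G) = 6 + 2
V(G) = 8

8


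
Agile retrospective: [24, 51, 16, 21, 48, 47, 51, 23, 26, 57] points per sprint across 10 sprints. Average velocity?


Formula: Avg velocity = Total points / Number of sprints
Points: [24, 51, 16, 21, 48, 47, 51, 23, 26, 57]
Sum = 24 + 51 + 16 + 21 + 48 + 47 + 51 + 23 + 26 + 57 = 364
Avg velocity = 364 / 10 = 36.4 points/sprint

36.4 points/sprint


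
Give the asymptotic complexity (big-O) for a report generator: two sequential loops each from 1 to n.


Reasoning: sequential dominates: O(n) + O(n) = O(n)
Complexity: O(n)

O(n)


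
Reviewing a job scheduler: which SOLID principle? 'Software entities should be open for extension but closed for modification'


This describes the Open/Closed Principle (OCP)

Open/Closed Principle (OCP)


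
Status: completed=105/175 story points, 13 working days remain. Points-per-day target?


Formula: Required rate = Remaining points / Days left
Remaining = 175 - 105 = 70 points
Required rate = 70 / 13 = 5.38 points/day

5.38 points/day


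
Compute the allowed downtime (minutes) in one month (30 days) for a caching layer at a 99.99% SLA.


Formula: allowed downtime = period * (100 - SLA) / 100
Period (month (30 days)) = 43200 minutes
Unavailability fraction = (100 - 99.99) / 100
Allowed downtime = 43200 * (100 - 99.99) / 100
Allowed downtime = 4.32 minutes

4.32 minutes


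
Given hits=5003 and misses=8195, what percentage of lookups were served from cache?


Formula: hit rate = hits / (hits + misses) * 100
hit rate = 5003 / (5003 + 8195) * 100
hit rate = 5003 / 13198 * 100
hit rate = 37.91%

37.91%


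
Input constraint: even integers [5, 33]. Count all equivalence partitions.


Constraint: even integers in [5, 33]
Class 1: x < 5 — out-of-range invalid
Class 2: x in [5,33] but odd — wrong type invalid
Class 3: x in [5,33] and even — valid
Class 4: x > 33 — out-of-range invalid
Total equivalence classes: 4

4 equivalence classes


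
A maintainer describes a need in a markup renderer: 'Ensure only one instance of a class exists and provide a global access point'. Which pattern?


This matches the Singleton pattern

Singleton


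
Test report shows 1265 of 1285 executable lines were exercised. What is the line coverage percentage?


Coverage = covered / total * 100
Coverage = 1265 / 1285 * 100
Coverage = 98.44%

98.44%


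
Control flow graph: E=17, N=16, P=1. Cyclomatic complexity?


Formula: V(G) = E - N + 2P
V(G) = 17 - 16 + 2*1
V(G) = 1 + 2
V(G) = 3

3


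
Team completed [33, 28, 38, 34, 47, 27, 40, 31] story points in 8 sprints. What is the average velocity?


Formula: Avg velocity = Total points / Number of sprints
Points: [33, 28, 38, 34, 47, 27, 40, 31]
Sum = 33 + 28 + 38 + 34 + 47 + 27 + 40 + 31 = 278
Avg velocity = 278 / 8 = 34.75 points/sprint

34.75 points/sprint


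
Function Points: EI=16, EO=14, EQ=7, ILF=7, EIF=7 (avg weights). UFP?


UFP = EI*4 + EO*5 + EQ*4 + ILF*10 + EIF*7
UFP = 16*4 + 14*5 + 7*4 + 7*10 + 7*7
UFP = 64 + 70 + 28 + 70 + 49
UFP = 281

281


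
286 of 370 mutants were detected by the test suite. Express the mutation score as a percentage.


Mutation score = killed / total * 100
Mutation score = 286 / 370 * 100
Mutation score = 77.3%

77.3%


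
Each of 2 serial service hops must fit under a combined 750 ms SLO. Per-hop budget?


Formula: per_stage = total_budget / stages
per_stage = 750 / 2
per_stage = 375.0 ms

375.0 ms


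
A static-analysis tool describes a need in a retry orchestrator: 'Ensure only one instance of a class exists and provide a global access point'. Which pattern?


This matches the Singleton pattern

Singleton


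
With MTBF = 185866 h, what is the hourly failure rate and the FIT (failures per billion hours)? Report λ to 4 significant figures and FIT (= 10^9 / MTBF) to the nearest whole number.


Formula: λ = 1 / MTBF; FIT = λ × 1e9 = 1e9 / MTBF
λ = 1 / 185866 ≈ 5.380e-06 failures/hour
FIT = 1e9 / 185866 ≈ 5380 failures per 1e9 hours (nearest whole number)

λ = 5.380e-06 /h, FIT = 5380


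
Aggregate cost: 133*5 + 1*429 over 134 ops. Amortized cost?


Formula: Amortized cost = Total cost / Operations
Total cost = (133 * 5) + (1 * 429)
Total cost = 665 + 429 = 1094
Amortized = 1094 / 134 = 8.1642

8.1642


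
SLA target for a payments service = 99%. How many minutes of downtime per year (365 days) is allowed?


Formula: allowed downtime = period * (100 - SLA) / 100
Period (year (365 days)) = 525600 minutes
Unavailability fraction = (100 - 99.0) / 100
Allowed downtime = 525600 * (100 - 99.0) / 100
Allowed downtime = 5256.0 minutes

5256.0 minutes


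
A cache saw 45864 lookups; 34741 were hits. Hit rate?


Formula: hit rate = hits / (hits + misses) * 100
hit rate = 34741 / (34741 + 11123) * 100
hit rate = 34741 / 45864 * 100
hit rate = 75.75%

75.75%


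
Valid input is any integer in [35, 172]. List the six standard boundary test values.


Range: [35, 172]
Boundaries: just below min, min, min+1, max-1, max, just above max
Values: [34, 35, 36, 171, 172, 173]

[34, 35, 36, 171, 172, 173]


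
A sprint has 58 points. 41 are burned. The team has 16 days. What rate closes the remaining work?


Formula: Required rate = Remaining points / Days left
Remaining = 58 - 41 = 17 points
Required rate = 17 / 16 = 1.06 points/day

1.06 points/day


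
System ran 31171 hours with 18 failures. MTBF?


Formula: MTBF = Total operating time / Number of failures
MTBF = 31171 / 18
MTBF = 1731.72 hours

1731.72 hours


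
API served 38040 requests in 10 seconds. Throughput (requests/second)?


Formula: throughput = requests / seconds
throughput = 38040 / 10
throughput = 3804.0 requests/second

3804.0 requests/second


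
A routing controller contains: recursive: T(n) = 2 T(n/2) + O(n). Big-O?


Reasoning: master theorem case 2 (merge-sort recurrence)
Complexity: O(n log n)

O(n log n)


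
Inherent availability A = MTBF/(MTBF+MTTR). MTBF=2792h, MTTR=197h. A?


Availability = MTBF / (MTBF + MTTR)
Availability = 2792 / (2792 + 197)
Availability = 2792 / 2989
Availability = 93.4092%

93.4092%


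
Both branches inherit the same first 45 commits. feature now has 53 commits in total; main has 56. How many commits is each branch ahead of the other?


Common ancestor: commit #45
feature commits after divergence: 53 - 45 = 8
main commits after divergence: 56 - 45 = 11
feature is 8 commits ahead of main
main is 11 commits ahead of feature

feature ahead: 8, main ahead: 11


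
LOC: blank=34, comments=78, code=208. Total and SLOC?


Total LOC = blank + comment + code
Total LOC = 34 + 78 + 208 = 320
SLOC (source only) = code = 208

Total LOC: 320, SLOC: 208


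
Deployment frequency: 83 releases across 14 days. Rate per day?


Formula: deployments per day = releases / days
= 83 / 14
= 5.929 deploys/day
(equivalently, 41.5 deploys/week)

5.929 deploys/day


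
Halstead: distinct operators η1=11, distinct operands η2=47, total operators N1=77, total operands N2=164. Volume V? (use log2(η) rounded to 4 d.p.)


Formula: V = N * log2(η), where N = N1 + N2 and η = η1 + η2
η = 11 + 47 = 58
N = 77 + 164 = 241
log2(58) ≈ 5.8580
V = 241 * 5.8580 = 1411.78

1411.78


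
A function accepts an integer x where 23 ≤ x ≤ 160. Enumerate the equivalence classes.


Valid range: [23, 160]
Class 1: x < 23 — invalid
Class 2: 23 ≤ x ≤ 160 — valid
Class 3: x > 160 — invalid
Total equivalence classes: 3

3 equivalence classes


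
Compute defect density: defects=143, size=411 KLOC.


Defect density = defects / KLOC
Defect density = 143 / 411
Defect density = 0.348 defects/KLOC

0.348 defects/KLOC


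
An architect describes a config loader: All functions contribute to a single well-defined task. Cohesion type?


Reasoning: Best: single purpose
Type: Functional cohesion

Functional cohesion


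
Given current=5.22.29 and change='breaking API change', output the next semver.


Current: 5.22.29
Change category: 'breaking API change' → major bump
SemVer rule: major bump → increment MAJOR, reset MINOR and PATCH to 0
New: 6.0.0

6.0.0


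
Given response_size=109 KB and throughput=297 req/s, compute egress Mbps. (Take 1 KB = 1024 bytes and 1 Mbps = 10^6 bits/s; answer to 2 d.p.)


Formula: Mbps = payload_bytes * RPS * 8 / 1e6
Payload per request = 109 KB = 109 * 1024 = 111616 bytes
Total bytes/sec = 111616 * 297 = 33149952
Total bits/sec = 33149952 * 8 = 265199616
Mbps = 265199616 / 1e6 = 265.2

265.2 Mbps


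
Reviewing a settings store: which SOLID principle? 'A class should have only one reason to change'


This describes the Single Responsibility Principle (SRP)

Single Responsibility Principle (SRP)


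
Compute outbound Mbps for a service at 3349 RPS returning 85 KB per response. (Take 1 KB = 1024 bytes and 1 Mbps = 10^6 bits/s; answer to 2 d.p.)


Formula: Mbps = payload_bytes * RPS * 8 / 1e6
Payload per request = 85 KB = 85 * 1024 = 87040 bytes
Total bytes/sec = 87040 * 3349 = 291496960
Total bits/sec = 291496960 * 8 = 2331975680
Mbps = 2331975680 / 1e6 = 2331.98

2331.98 Mbps


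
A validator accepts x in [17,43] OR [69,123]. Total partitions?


Valid ranges: [17,43] and [69,123]
Class 1: x < 17 — invalid
Class 2: 17 ≤ x ≤ 43 — valid
Class 3: 43 < x < 69 — invalid (gap between ranges)
Class 4: 69 ≤ x ≤ 123 — valid
Class 5: x > 123 — invalid
Total equivalence classes: 5

5 equivalence classes


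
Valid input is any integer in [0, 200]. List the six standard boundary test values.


Range: [0, 200]
Boundaries: just below min, min, min+1, max-1, max, just above max
Values: [-1, 0, 1, 199, 200, 201]

[-1, 0, 1, 199, 200, 201]


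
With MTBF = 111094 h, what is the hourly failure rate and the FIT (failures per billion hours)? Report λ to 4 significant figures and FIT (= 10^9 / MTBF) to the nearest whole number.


Formula: λ = 1 / MTBF; FIT = λ × 1e9 = 1e9 / MTBF
λ = 1 / 111094 ≈ 9.001e-06 failures/hour
FIT = 1e9 / 111094 ≈ 9001 failures per 1e9 hours (nearest whole number)

λ = 9.001e-06 /h, FIT = 9001


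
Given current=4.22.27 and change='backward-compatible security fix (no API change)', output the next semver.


Current: 4.22.27
Change category: 'backward-compatible security fix (no API change)' → patch bump
SemVer rule: patch bump → increment PATCH (MAJOR and MINOR unchanged)
New: 4.22.28

4.22.28


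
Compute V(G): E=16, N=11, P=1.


Formula: V(G) = E - N + 2P
V(G) = 16 - 11 + 2*1
V(G) = 5 + 2
V(G) = 7

7


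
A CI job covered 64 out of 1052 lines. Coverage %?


Coverage = covered / total * 100
Coverage = 64 / 1052 * 100
Coverage = 6.08%

6.08%


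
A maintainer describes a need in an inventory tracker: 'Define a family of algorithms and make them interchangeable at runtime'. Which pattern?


This matches the Strategy pattern

Strategy


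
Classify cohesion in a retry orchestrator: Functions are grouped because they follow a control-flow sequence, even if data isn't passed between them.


Reasoning: Grouped by order of execution within a routine, not by data flow
Type: Procedural cohesion

Procedural cohesion


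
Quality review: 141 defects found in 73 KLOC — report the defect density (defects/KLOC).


Defect density = defects / KLOC
Defect density = 141 / 73
Defect density = 1.932 defects/KLOC

1.932 defects/KLOC


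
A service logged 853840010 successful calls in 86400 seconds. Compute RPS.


Formula: throughput = requests / seconds
throughput = 853840010 / 86400
throughput = 9882.41 requests/second

9882.41 requests/second


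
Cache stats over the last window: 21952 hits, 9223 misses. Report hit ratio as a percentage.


Formula: hit rate = hits / (hits + misses) * 100
hit rate = 21952 / (21952 + 9223) * 100
hit rate = 21952 / 31175 * 100
hit rate = 70.42%

70.42%


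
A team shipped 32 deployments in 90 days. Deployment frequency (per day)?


Formula: deployments per day = releases / days
= 32 / 90
= 0.356 deploys/day
(equivalently, 2.49 deploys/week)

0.356 deploys/day


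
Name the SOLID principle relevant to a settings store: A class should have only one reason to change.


This describes the Single Responsibility Principle (SRP)

Single Responsibility Principle (SRP)


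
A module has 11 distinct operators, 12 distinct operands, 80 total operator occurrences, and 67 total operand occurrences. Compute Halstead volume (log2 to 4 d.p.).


Formula: V = N * log2(η), where N = N1 + N2 and η = η1 + η2
η = 11 + 12 = 23
N = 80 + 67 = 147
log2(23) ≈ 4.5236
V = 147 * 4.5236 = 664.97

664.97


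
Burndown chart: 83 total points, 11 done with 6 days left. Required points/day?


Formula: Required rate = Remaining points / Days left
Remaining = 83 - 11 = 72 points
Required rate = 72 / 6 = 12.0 points/day

12.0 points/day


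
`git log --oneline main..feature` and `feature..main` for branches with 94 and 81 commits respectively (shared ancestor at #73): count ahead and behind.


Common ancestor: commit #73
feature commits after divergence: 94 - 73 = 21
main commits after divergence: 81 - 73 = 8
feature is 21 commits ahead of main
main is 8 commits ahead of feature

feature ahead: 21, main ahead: 8


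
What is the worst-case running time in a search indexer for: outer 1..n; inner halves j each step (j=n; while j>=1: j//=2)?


Reasoning: n times log n
Complexity: O(n log n)

O(n log n)


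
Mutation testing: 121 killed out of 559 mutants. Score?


Mutation score = killed / total * 100
Mutation score = 121 / 559 * 100
Mutation score = 21.65%

21.65%


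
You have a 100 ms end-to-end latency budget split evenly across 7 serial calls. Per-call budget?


Formula: per_stage = total_budget / stages
per_stage = 100 / 7
per_stage = 14.29 ms

14.29 ms


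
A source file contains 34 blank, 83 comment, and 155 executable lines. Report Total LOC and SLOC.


Total LOC = blank + comment + code
Total LOC = 34 + 83 + 155 = 272
SLOC (source only) = code = 155

Total LOC: 272, SLOC: 155


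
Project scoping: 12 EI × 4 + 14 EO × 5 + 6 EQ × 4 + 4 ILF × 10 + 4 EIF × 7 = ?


UFP = EI*4 + EO*5 + EQ*4 + ILF*10 + EIF*7
UFP = 12*4 + 14*5 + 6*4 + 4*10 + 4*7
UFP = 48 + 70 + 24 + 40 + 28
UFP = 210

210


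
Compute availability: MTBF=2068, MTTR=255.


Availability = MTBF / (MTBF + MTTR)
Availability = 2068 / (2068 + 255)
Availability = 2068 / 2323
Availability = 89.0228%

89.0228%


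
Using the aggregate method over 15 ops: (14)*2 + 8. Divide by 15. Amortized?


Formula: Amortized cost = Total cost / Operations
Total cost = (14 * 2) + (1 * 8)
Total cost = 28 + 8 = 36
Amortized = 36 / 15 = 2.4

2.4


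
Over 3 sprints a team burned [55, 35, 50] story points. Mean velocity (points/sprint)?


Formula: Avg velocity = Total points / Number of sprints
Points: [55, 35, 50]
Sum = 55 + 35 + 50 = 140
Avg velocity = 140 / 3 = 46.67 points/sprint

46.67 points/sprint


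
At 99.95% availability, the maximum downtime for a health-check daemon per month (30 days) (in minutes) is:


Formula: allowed downtime = period * (100 - SLA) / 100
Period (month (30 days)) = 43200 minutes
Unavailability fraction = (100 - 99.95) / 100
Allowed downtime = 43200 * (100 - 99.95) / 100
Allowed downtime = 21.6 minutes

21.6 minutes


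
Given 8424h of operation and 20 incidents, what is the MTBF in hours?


Formula: MTBF = Total operating time / Number of failures
MTBF = 8424 / 20
MTBF = 421.2 hours

421.2 hours


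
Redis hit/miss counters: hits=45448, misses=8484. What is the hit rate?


Formula: hit rate = hits / (hits + misses) * 100
hit rate = 45448 / (45448 + 8484) * 100
hit rate = 45448 / 53932 * 100
hit rate = 84.27%

84.27%


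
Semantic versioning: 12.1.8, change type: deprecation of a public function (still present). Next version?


Current: 12.1.8
Change category: 'deprecation of a public function (still present)' → minor bump
SemVer rule: minor bump → increment MINOR, reset PATCH to 0 (MAJOR unchanged)
New: 12.2.0

12.2.0


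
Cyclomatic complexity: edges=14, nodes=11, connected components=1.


Formula: V(G) = E - N + 2P
V(G) = 14 - 11 + 2*1
V(G) = 3 + 2
V(G) = 5

5


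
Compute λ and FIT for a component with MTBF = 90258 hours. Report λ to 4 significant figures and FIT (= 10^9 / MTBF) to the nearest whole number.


Formula: λ = 1 / MTBF; FIT = λ × 1e9 = 1e9 / MTBF
λ = 1 / 90258 ≈ 1.108e-05 failures/hour
FIT = 1e9 / 90258 ≈ 11079 failures per 1e9 hours (nearest whole number)

λ = 1.108e-05 /h, FIT = 11079


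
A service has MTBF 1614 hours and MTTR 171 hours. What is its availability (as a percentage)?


Availability = MTBF / (MTBF + MTTR)
Availability = 1614 / (1614 + 171)
Availability = 1614 / 1785
Availability = 90.4202%

90.4202%


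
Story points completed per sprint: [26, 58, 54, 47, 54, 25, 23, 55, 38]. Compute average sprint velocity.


Formula: Avg velocity = Total points / Number of sprints
Points: [26, 58, 54, 47, 54, 25, 23, 55, 38]
Sum = 26 + 58 + 54 + 47 + 54 + 25 + 23 + 55 + 38 = 380
Avg velocity = 380 / 9 = 42.22 points/sprint

42.22 points/sprint


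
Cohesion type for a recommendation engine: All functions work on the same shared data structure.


Reasoning: Functions share data
Type: Communicational cohesion

Communicational cohesion


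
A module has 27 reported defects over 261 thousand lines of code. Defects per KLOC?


Defect density = defects / KLOC
Defect density = 27 / 261
Defect density = 0.103 defects/KLOC

0.103 defects/KLOC


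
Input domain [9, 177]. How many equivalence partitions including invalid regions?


Valid range: [9, 177]
Class 1: x < 9 — invalid
Class 2: 9 ≤ x ≤ 177 — valid
Class 3: x > 177 — invalid
Total equivalence classes: 3

3 equivalence classes


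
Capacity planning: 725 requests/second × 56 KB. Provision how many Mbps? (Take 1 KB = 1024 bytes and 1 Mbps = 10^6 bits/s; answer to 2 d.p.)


Formula: Mbps = payload_bytes * RPS * 8 / 1e6
Payload per request = 56 KB = 56 * 1024 = 57344 bytes
Total bytes/sec = 57344 * 725 = 41574400
Total bits/sec = 41574400 * 8 = 332595200
Mbps = 332595200 / 1e6 = 332.6

332.6 Mbps


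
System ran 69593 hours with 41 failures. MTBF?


Formula: MTBF = Total operating time / Number of failures
MTBF = 69593 / 41
MTBF = 1697.39 hours

1697.39 hours


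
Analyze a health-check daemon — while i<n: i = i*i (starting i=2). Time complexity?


Reasoning: squaring drives double-exponential growth; iterations ~ log log n
Complexity: O(log log n)

O(log log n)


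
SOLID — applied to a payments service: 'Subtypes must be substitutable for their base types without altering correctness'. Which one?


This describes the Liskov Substitution Principle (LSP)

Liskov Substitution Principle (LSP)


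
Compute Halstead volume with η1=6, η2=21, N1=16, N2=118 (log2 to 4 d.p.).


Formula: V = N * log2(η), where N = N1 + N2 and η = η1 + η2
η = 6 + 21 = 27
N = 16 + 118 = 134
log2(27) ≈ 4.7549
V = 134 * 4.7549 = 637.16

637.16


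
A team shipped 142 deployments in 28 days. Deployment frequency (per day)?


Formula: deployments per day = releases / days
= 142 / 28
= 5.071 deploys/day
(equivalently, 35.5 deploys/week)

5.071 deploys/day


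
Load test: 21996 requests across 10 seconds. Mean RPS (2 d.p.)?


Formula: throughput = requests / seconds
throughput = 21996 / 10
throughput = 2199.6 requests/second

2199.6 requests/second


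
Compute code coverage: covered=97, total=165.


Coverage = covered / total * 100
Coverage = 97 / 165 * 100
Coverage = 58.79%

58.79%


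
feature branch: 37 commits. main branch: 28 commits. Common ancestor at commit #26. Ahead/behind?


Common ancestor: commit #26
feature commits after divergence: 37 - 26 = 11
main commits after divergence: 28 - 26 = 2
feature is 11 commits ahead of main
main is 2 commits ahead of feature

feature ahead: 11, main ahead: 2


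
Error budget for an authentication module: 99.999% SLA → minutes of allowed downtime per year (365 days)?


Formula: allowed downtime = period * (100 - SLA) / 100
Period (year (365 days)) = 525600 minutes
Unavailability fraction = (100 - 99.999) / 100
Allowed downtime = 525600 * (100 - 99.999) / 100
Allowed downtime = 5.256 minutes

5.256 minutes


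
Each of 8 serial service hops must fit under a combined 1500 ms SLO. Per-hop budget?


Formula: per_stage = total_budget / stages
per_stage = 1500 / 8
per_stage = 187.5 ms

187.5 ms
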